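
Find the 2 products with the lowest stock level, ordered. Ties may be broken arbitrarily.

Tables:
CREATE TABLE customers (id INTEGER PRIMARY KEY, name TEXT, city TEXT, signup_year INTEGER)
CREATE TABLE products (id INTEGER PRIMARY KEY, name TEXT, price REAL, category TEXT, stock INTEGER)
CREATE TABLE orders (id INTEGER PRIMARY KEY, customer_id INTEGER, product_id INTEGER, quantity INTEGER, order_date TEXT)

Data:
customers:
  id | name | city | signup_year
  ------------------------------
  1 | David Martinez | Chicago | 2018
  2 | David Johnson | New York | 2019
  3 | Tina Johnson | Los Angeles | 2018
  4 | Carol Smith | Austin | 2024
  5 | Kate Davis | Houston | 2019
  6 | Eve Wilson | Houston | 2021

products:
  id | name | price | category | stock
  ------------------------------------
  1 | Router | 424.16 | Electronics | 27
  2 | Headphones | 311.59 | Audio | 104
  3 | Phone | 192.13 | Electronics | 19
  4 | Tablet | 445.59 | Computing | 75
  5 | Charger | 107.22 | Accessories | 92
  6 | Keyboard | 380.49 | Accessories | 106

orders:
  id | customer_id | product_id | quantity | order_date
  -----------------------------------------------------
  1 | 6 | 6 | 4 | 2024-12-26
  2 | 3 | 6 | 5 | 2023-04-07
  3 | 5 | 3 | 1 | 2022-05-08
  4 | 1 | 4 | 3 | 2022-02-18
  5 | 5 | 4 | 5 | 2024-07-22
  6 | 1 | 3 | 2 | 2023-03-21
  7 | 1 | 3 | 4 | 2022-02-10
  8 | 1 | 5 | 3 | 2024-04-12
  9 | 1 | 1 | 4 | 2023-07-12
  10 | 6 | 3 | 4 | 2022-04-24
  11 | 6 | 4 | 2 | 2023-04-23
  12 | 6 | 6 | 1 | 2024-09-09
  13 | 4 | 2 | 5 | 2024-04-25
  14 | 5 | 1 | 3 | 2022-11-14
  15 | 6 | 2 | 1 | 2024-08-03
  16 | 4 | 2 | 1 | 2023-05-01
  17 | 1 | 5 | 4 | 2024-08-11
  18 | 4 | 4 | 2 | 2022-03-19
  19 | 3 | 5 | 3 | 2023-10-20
SELECT name, stock FROM products ORDER BY stock ASC LIMIT 2

Execution result:
name | stock
Phone | 19
Router | 27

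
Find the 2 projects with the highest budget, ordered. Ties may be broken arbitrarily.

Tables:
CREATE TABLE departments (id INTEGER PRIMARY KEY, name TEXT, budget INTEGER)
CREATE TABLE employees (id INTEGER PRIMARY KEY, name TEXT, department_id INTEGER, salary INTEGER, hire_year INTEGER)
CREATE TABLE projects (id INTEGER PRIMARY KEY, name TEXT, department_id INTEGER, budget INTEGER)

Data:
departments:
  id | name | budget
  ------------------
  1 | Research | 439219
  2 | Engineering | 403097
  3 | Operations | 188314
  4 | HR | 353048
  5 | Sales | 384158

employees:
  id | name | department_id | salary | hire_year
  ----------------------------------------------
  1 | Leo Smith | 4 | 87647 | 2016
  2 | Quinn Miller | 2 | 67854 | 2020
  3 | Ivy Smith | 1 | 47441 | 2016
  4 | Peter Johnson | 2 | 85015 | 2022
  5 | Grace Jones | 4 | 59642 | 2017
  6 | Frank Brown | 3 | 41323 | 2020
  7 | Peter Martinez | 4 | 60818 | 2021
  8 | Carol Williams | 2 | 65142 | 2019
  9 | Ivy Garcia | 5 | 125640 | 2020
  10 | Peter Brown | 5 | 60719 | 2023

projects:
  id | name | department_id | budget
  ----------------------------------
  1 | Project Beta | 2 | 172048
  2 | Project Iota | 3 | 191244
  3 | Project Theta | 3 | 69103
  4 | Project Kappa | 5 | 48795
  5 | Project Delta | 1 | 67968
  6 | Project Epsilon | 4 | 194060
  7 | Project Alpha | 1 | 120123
SELECT name, budget FROM projects ORDER BY budget DESC LIMIT 2

Execution result:
name | budget
Project Epsilon | 194060
Project Iota | 191244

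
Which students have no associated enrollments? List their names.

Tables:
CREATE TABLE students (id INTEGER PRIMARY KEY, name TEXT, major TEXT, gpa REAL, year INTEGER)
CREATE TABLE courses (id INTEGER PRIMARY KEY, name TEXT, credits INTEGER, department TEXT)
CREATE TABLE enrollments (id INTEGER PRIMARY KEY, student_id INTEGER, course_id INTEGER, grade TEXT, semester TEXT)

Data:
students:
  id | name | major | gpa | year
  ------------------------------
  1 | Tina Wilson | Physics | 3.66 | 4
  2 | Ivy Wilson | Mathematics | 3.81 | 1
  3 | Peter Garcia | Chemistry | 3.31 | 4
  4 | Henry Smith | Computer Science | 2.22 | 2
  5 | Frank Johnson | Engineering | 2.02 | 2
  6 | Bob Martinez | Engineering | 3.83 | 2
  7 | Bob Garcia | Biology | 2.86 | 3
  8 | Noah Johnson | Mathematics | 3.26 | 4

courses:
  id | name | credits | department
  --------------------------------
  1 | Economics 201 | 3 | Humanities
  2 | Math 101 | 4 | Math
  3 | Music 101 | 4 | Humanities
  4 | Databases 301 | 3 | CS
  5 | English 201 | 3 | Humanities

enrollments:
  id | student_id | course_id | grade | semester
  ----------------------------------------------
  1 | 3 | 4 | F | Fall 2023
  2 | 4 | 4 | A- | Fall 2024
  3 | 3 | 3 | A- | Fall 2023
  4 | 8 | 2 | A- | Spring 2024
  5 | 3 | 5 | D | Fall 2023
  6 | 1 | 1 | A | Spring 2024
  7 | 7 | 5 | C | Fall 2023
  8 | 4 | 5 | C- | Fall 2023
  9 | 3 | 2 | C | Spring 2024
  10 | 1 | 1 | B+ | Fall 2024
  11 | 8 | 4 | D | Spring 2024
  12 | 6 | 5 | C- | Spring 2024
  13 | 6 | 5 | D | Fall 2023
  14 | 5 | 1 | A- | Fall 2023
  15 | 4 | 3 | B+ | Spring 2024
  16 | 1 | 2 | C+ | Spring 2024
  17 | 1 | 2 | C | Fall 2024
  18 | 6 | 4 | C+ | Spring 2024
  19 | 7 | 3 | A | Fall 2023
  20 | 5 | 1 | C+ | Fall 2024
SELECT p.name FROM students p LEFT JOIN enrollments c ON c.student_id = p.id WHERE c.id IS NULL

Execution result:
Ivy Wilson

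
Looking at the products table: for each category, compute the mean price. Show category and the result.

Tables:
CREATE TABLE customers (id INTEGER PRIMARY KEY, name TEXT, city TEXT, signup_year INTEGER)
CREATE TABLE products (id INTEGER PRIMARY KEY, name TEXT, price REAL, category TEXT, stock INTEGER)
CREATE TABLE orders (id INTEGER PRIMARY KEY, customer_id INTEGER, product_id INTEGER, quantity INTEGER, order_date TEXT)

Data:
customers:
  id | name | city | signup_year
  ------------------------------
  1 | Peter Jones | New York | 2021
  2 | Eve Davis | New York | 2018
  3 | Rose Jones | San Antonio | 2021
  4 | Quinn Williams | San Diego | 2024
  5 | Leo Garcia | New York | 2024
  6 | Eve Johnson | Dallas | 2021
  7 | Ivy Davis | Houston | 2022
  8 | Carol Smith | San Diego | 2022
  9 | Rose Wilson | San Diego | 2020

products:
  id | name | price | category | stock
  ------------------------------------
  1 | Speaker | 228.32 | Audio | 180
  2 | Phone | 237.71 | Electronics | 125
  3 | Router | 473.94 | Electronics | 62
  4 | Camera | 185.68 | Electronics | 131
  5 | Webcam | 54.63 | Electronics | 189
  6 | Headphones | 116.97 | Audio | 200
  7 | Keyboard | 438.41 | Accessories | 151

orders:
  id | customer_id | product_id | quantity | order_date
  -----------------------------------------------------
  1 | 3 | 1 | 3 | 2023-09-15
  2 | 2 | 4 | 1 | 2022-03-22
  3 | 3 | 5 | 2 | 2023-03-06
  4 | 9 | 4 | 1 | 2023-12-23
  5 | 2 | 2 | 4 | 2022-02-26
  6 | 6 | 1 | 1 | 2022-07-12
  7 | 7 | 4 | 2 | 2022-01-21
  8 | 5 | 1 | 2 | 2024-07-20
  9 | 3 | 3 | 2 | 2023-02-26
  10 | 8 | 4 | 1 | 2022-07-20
SELECT category, AVG(price) AS avg_price FROM products GROUP BY category

Execution result:
category | avg_price
Accessories | 438.41
Audio | 172.65
Electronics | 237.99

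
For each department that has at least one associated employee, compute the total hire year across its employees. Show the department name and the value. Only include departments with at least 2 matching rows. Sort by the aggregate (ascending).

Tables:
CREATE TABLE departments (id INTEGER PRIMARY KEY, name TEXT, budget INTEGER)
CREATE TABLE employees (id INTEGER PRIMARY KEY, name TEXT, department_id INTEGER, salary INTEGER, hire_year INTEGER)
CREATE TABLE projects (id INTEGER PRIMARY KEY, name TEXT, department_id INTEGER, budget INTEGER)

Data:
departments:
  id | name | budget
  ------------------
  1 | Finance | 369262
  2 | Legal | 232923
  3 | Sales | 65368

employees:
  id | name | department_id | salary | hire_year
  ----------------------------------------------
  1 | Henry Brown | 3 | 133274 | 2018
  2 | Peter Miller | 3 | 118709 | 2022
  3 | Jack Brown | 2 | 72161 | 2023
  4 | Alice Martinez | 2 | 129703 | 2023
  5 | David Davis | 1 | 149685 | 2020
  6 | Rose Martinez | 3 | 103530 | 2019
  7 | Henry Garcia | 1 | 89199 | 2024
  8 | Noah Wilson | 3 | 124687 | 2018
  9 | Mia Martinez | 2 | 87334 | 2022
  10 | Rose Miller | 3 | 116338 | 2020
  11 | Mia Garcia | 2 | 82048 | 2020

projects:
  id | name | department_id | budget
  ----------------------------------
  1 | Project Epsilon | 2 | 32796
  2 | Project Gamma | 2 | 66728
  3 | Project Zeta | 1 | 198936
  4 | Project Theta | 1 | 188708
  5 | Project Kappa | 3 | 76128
SELECT p.name, SUM(c.hire_year) AS sum_hire_year FROM employees c JOIN departments p ON c.department_id = p.id GROUP BY p.id, p.name HAVING COUNT(*) >= 2 ORDER BY sum_hire_year ASC

Execution result:
name | sum_hire_year
Finance | 4044
Legal | 8088
Sales | 10097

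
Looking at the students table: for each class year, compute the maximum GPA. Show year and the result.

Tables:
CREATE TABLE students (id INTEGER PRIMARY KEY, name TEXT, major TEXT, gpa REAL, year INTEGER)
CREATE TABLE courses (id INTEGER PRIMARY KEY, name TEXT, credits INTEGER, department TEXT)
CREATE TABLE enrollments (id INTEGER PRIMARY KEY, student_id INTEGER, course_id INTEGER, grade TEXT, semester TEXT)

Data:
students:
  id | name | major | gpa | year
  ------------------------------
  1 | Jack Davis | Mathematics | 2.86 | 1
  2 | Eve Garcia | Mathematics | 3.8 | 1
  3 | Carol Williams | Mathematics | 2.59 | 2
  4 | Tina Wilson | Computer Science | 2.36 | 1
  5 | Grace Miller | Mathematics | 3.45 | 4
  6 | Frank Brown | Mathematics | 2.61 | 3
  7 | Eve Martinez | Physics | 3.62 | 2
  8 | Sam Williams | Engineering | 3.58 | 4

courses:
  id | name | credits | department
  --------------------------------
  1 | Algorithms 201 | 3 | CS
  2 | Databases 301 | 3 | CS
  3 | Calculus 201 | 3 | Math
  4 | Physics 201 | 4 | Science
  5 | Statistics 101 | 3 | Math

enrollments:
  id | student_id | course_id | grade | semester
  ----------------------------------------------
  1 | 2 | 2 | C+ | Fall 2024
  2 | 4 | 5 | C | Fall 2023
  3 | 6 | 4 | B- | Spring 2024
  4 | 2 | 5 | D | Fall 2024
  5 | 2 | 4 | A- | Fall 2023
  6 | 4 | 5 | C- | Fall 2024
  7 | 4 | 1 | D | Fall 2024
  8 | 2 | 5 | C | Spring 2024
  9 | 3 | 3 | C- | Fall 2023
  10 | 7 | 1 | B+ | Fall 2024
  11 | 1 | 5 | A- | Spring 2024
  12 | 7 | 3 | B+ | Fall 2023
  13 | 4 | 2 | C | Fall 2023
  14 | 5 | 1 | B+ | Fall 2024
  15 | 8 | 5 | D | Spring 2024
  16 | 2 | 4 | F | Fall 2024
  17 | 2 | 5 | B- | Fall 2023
SELECT year, MAX(gpa) AS max_gpa FROM students GROUP BY year

Execution result:
year | max_gpa
1 | 3.80
2 | 3.62
3 | 2.61
4 | 3.58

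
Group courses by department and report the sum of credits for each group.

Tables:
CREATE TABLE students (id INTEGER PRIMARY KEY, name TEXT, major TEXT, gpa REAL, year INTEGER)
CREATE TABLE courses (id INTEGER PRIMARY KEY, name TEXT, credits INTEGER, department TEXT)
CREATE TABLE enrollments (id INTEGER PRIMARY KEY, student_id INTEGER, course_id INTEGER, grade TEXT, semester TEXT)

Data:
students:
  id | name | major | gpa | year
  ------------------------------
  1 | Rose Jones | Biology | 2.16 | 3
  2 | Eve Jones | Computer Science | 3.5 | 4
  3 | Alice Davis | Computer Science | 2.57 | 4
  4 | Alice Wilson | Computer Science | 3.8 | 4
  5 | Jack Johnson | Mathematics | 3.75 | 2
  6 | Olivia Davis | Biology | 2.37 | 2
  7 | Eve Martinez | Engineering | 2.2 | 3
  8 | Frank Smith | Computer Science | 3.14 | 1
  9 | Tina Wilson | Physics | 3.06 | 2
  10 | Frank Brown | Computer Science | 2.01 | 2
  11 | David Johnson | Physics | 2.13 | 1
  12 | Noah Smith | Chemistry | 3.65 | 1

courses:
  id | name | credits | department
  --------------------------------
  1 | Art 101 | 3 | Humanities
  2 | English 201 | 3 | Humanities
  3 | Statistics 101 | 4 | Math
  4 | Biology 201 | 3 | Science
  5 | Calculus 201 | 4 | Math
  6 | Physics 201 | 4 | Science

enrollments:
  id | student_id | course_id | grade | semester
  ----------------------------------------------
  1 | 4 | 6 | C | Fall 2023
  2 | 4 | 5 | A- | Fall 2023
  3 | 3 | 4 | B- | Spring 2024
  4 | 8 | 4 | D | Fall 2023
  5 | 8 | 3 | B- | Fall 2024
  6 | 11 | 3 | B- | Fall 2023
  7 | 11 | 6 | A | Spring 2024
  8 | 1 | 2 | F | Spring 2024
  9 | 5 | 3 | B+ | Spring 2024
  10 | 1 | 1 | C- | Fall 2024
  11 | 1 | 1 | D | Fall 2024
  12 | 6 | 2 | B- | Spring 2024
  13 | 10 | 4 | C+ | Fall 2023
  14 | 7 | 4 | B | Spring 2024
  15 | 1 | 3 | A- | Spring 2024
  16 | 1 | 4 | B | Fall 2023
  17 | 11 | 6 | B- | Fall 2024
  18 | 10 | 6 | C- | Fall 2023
SELECT department, SUM(credits) AS sum_credits FROM courses GROUP BY department

Execution result:
department | sum_credits
Humanities | 6
Math | 8
Science | 7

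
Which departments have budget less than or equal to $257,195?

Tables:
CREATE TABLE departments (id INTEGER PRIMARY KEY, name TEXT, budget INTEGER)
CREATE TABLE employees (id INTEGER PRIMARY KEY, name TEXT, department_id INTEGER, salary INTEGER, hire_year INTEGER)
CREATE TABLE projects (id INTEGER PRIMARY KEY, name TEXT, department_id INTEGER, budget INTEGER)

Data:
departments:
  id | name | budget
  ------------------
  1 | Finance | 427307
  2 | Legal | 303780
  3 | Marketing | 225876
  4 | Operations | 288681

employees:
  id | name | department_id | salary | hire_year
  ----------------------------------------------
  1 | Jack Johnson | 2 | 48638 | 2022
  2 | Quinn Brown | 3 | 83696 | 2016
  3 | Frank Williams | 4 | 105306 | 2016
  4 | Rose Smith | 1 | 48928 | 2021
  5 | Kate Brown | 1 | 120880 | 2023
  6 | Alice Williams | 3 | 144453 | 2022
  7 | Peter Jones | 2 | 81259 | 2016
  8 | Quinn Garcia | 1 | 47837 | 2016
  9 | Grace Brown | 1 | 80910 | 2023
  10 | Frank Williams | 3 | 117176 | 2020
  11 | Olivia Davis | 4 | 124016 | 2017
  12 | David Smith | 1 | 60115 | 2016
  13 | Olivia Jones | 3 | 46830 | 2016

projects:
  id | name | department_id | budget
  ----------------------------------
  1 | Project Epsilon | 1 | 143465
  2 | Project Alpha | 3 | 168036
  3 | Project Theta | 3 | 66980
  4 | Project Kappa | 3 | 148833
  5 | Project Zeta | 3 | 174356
SELECT name, budget FROM departments WHERE budget <= 257195

Execution result:
name | budget
Marketing | 225876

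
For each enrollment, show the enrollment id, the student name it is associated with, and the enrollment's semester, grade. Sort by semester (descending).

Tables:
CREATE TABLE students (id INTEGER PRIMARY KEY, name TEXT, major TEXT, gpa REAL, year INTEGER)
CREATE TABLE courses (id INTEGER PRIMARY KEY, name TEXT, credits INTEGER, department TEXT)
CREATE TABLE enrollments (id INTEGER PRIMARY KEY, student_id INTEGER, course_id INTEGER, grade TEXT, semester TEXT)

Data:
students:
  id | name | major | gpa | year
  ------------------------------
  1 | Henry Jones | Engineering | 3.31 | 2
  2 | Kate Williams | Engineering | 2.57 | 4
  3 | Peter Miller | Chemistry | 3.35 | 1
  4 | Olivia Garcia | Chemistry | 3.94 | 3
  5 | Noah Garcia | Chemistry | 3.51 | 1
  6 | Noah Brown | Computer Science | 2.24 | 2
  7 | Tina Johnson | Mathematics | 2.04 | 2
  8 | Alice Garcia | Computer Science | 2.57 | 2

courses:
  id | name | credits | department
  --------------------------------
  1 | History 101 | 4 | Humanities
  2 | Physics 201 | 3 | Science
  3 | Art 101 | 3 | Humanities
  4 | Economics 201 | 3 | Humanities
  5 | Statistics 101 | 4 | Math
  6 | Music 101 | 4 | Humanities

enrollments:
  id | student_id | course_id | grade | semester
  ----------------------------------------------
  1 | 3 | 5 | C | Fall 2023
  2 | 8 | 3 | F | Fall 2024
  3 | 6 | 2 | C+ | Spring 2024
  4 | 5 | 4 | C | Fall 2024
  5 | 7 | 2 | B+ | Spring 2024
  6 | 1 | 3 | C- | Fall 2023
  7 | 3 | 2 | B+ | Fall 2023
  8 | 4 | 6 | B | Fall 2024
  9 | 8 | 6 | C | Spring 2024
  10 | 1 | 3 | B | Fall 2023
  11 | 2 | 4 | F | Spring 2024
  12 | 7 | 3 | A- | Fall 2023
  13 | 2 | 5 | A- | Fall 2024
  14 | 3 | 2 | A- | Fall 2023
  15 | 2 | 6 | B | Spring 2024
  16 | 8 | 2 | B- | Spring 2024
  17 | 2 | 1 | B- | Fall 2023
SELECT c.id, p.name AS student, c.semester, c.grade FROM enrollments c JOIN students p ON c.student_id = p.id ORDER BY c.semester DESC

Execution result:
id | student | semester | grade
3 | Noah Brown | Spring 2024 | C+
5 | Tina Johnson | Spring 2024 | B+
9 | Alice Garcia | Spring 2024 | C
11 | Kate Williams | Spring 2024 | F
15 | Kate Williams | Spring 2024 | B
16 | Alice Garcia | Spring 2024 | B-
2 | Alice Garcia | Fall 2024 | F
4 | Noah Garcia | Fall 2024 | C
8 | Olivia Garcia | Fall 2024 | B
13 | Kate Williams | Fall 2024 | A-
1 | Peter Miller | Fall 2023 | C
6 | Henry Jones | Fall 2023 | C-
7 | Peter Miller | Fall 2023 | B+
10 | Henry Jones | Fall 2023 | B
12 | Tina Johnson | Fall 2023 | A-
14 | Peter Miller | Fall 2023 | A-
17 | Kate Williams | Fall 2023 | B-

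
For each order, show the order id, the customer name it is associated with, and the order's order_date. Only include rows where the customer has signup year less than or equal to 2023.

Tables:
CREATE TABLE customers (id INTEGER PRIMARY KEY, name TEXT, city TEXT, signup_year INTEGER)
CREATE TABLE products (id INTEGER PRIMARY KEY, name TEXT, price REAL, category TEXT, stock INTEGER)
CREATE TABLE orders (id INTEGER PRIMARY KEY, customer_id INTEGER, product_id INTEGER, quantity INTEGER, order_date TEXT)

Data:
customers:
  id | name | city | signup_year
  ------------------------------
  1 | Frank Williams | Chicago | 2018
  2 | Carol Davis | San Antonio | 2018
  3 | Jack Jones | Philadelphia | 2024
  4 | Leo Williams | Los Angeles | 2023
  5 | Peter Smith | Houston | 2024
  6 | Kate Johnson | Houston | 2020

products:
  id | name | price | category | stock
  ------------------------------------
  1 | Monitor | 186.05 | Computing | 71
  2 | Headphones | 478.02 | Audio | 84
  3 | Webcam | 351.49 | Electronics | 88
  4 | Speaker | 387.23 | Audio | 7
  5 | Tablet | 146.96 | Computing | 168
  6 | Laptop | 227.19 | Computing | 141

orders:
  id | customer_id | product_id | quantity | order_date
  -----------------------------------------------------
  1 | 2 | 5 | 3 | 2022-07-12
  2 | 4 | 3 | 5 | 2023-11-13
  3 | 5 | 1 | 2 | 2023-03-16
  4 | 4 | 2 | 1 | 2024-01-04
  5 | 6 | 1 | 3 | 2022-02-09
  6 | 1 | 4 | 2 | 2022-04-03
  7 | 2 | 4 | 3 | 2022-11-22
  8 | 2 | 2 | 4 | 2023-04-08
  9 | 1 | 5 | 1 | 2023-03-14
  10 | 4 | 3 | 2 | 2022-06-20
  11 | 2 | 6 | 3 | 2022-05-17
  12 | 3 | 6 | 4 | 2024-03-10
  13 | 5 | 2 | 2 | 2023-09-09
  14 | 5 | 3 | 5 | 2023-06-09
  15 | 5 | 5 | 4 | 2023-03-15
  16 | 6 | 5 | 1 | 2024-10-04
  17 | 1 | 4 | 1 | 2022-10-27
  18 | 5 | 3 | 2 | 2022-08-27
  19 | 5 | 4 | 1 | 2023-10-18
SELECT c.id, p.name AS customer, c.order_date FROM orders c JOIN customers p ON c.customer_id = p.id WHERE p.signup_year <= 2023

Execution result:
id | customer | order_date
1 | Carol Davis | 2022-07-12
2 | Leo Williams | 2023-11-13
4 | Leo Williams | 2024-01-04
5 | Kate Johnson | 2022-02-09
6 | Frank Williams | 2022-04-03
7 | Carol Davis | 2022-11-22
8 | Carol Davis | 2023-04-08
9 | Frank Williams | 2023-03-14
10 | Leo Williams | 2022-06-20
11 | Carol Davis | 2022-05-17
16 | Kate Johnson | 2024-10-04
17 | Frank Williams | 2022-10-27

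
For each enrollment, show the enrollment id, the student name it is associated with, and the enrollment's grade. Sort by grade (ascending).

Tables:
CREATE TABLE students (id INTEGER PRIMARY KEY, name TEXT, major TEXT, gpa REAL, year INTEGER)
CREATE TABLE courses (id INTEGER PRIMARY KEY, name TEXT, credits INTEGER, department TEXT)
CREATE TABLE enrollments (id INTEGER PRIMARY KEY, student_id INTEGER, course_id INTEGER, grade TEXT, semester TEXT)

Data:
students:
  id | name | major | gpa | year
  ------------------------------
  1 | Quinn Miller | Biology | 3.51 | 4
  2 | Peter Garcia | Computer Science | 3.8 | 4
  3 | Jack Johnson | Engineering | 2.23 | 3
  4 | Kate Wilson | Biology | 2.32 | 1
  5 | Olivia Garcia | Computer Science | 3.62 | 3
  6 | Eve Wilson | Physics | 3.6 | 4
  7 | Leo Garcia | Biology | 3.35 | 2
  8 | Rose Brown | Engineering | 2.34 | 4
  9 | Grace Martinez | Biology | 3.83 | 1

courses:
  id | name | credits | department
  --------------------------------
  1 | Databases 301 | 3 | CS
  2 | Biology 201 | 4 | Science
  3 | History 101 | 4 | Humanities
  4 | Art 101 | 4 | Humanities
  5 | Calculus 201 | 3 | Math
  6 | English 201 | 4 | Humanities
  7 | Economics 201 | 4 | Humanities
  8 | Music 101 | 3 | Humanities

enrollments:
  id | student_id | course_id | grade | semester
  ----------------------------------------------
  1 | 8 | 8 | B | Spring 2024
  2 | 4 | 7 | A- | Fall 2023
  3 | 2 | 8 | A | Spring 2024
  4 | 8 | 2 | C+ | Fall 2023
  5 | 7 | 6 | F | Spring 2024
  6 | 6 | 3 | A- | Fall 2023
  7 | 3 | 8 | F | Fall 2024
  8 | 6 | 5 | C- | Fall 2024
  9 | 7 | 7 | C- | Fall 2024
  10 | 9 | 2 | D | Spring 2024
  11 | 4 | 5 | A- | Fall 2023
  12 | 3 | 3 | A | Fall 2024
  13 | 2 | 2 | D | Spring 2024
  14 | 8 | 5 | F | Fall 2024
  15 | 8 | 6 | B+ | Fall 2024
SELECT c.id, p.name AS student, c.grade FROM enrollments c JOIN students p ON c.student_id = p.id ORDER BY c.grade ASC

Execution result:
id | student | grade
3 | Peter Garcia | A
12 | Jack Johnson | A
2 | Kate Wilson | A-
6 | Eve Wilson | A-
11 | Kate Wilson | A-
1 | Rose Brown | B
15 | Rose Brown | B+
4 | Rose Brown | C+
8 | Eve Wilson | C-
9 | Leo Garcia | C-
10 | Grace Martinez | D
13 | Peter Garcia | D
5 | Leo Garcia | F
7 | Jack Johnson | F
14 | Rose Brown | F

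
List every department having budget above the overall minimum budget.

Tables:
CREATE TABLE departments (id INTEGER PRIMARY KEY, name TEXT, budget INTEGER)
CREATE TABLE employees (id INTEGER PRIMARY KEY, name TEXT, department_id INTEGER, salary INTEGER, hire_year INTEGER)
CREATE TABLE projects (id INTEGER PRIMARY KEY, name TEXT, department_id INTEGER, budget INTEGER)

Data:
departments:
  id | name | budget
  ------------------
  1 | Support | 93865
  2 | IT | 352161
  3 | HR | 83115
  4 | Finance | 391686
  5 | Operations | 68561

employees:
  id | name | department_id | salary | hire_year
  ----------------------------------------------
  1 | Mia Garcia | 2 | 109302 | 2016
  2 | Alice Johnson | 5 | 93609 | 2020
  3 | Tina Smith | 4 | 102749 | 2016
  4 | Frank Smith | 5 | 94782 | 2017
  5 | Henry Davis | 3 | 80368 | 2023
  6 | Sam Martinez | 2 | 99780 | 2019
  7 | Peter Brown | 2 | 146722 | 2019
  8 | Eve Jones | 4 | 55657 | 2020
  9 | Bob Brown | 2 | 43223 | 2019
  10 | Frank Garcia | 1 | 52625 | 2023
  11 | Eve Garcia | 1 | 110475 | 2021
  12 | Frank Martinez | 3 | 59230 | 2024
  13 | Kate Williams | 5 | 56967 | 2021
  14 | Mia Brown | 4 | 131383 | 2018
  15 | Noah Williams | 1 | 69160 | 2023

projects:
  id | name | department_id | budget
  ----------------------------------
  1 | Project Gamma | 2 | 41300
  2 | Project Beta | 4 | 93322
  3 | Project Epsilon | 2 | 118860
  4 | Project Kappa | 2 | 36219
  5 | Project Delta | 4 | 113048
SELECT name, budget FROM departments WHERE budget > (SELECT MIN(budget) FROM departments)

Execution result:
name | budget
Support | 93865
IT | 352161
HR | 83115
Finance | 391686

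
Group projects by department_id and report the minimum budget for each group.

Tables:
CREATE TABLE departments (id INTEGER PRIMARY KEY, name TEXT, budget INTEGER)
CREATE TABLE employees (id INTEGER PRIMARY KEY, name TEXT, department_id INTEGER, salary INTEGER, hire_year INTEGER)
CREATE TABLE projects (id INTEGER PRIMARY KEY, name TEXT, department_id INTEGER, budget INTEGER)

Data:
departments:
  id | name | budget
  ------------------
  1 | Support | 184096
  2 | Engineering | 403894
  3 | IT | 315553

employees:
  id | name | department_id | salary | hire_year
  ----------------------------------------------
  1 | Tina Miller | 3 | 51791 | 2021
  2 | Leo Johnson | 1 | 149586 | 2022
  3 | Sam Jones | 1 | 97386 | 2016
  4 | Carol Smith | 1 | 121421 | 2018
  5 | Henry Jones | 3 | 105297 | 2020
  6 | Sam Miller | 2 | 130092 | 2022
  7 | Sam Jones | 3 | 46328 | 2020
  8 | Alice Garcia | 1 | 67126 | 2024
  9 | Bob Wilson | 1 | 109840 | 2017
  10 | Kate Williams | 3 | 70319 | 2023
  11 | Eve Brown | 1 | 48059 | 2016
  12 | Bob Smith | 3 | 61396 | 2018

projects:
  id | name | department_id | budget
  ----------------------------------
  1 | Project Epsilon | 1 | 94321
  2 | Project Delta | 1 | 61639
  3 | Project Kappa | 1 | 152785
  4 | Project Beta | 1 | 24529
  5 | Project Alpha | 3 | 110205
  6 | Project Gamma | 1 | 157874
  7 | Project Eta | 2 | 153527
SELECT department_id, MIN(budget) AS min_budget FROM projects GROUP BY department_id

Execution result:
department_id | min_budget
1 | 24529
2 | 153527
3 | 110205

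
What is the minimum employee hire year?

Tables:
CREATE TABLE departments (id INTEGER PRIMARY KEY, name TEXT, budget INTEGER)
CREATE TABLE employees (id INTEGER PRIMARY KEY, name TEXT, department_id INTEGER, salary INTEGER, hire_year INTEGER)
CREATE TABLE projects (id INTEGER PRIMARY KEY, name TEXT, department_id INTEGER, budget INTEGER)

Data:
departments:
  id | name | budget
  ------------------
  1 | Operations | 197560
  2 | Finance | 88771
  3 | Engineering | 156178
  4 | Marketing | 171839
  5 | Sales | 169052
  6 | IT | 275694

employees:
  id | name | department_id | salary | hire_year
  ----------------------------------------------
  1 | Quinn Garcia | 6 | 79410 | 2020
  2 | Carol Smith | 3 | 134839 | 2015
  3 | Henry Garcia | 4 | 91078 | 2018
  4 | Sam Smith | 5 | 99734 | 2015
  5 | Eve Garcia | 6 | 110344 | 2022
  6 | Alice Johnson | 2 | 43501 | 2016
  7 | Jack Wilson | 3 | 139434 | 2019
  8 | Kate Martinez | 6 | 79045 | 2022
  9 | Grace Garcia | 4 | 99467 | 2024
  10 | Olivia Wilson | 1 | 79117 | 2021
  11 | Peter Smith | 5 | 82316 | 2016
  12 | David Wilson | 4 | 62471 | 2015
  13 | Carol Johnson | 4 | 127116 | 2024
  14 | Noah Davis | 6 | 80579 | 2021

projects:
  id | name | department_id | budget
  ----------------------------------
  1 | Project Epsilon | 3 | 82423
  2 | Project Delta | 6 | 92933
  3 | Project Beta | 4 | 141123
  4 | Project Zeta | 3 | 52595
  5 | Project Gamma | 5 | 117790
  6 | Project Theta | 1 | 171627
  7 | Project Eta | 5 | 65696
SELECT MIN(hire_year) FROM employees

Execution result:
2015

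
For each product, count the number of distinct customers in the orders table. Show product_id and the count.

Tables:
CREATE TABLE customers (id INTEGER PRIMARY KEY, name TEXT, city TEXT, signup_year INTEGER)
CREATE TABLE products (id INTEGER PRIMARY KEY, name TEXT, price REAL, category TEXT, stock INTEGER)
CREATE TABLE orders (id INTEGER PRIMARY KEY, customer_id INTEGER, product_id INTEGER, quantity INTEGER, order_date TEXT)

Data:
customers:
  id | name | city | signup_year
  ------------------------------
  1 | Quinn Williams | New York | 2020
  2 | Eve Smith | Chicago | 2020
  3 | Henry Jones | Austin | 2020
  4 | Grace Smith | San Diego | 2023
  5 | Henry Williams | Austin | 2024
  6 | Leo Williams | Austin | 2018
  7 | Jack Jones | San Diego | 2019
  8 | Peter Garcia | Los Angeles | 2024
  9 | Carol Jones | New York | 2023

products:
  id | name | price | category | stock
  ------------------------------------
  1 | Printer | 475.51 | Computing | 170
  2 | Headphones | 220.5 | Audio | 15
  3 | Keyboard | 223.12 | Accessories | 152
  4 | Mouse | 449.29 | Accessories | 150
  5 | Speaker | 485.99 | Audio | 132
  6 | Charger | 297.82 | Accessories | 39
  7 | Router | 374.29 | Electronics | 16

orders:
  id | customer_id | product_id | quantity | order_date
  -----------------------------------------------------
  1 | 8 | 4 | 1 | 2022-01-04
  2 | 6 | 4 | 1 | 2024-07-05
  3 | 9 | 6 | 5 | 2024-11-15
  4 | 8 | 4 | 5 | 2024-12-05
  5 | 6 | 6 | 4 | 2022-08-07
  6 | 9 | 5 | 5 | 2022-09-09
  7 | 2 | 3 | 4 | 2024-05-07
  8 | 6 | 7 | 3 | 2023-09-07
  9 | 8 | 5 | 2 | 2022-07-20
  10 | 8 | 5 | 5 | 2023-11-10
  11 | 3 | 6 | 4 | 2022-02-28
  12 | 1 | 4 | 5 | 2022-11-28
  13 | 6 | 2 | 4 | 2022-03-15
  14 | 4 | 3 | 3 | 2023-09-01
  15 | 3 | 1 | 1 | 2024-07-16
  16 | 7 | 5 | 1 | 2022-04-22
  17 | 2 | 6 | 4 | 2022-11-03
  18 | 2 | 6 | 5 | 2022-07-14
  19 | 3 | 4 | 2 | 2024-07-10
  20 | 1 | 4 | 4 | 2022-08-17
SELECT product_id, COUNT(DISTINCT customer_id) AS distinct_customer_count FROM orders GROUP BY product_id

Execution result:
product_id | distinct_customer_count
1 | 1
2 | 1
3 | 2
4 | 4
5 | 3
6 | 4
7 | 1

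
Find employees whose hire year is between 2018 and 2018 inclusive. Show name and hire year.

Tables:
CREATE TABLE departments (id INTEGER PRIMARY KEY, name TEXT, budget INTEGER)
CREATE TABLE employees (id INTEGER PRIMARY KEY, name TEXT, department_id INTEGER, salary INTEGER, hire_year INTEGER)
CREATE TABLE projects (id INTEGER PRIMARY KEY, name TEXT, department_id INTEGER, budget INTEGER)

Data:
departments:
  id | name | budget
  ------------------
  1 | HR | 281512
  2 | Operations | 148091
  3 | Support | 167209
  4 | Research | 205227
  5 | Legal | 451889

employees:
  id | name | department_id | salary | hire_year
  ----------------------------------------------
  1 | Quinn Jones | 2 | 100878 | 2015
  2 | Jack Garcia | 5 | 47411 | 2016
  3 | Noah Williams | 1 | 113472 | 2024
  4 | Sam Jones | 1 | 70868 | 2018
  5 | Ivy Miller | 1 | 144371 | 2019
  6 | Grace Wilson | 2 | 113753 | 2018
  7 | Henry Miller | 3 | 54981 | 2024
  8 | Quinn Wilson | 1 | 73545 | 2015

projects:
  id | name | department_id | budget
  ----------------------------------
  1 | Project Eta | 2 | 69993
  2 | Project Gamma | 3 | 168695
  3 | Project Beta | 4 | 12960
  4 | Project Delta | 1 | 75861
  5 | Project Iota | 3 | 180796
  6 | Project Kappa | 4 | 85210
SELECT name, hire_year FROM employees WHERE hire_year BETWEEN 2018 AND 2018

Execution result:
name | hire_year
Sam Jones | 2018
Grace Wilson | 2018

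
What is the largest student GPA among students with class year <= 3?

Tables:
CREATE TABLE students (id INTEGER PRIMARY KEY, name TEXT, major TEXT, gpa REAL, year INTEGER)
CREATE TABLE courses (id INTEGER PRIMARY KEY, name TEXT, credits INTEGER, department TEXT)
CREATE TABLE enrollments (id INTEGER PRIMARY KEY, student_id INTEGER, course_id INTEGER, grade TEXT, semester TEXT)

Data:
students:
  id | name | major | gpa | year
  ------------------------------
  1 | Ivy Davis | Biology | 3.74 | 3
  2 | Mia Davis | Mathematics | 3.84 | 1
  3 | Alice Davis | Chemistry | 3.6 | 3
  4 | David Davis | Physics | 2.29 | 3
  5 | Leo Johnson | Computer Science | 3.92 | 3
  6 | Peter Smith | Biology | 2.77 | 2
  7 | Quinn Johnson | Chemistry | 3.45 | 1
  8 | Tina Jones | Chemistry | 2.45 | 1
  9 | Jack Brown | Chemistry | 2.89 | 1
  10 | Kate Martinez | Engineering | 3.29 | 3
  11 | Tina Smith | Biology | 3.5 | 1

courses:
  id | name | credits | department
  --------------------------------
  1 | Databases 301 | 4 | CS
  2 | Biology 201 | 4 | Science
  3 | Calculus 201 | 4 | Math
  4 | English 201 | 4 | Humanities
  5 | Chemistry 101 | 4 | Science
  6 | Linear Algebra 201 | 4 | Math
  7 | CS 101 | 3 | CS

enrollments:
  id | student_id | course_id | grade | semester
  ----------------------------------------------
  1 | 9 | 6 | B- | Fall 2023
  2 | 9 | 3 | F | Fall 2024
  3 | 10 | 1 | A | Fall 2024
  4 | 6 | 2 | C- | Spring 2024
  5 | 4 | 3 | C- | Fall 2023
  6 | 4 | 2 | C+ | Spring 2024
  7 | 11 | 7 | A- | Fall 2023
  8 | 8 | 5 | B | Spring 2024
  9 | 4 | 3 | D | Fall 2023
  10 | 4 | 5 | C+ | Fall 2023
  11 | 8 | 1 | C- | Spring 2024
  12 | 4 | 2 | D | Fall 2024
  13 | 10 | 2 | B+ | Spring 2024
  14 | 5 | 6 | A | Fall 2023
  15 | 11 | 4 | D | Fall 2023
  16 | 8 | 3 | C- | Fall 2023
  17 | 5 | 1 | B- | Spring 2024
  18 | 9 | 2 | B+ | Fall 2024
SELECT MAX(gpa) FROM students WHERE year <= 3

Execution result:
3.92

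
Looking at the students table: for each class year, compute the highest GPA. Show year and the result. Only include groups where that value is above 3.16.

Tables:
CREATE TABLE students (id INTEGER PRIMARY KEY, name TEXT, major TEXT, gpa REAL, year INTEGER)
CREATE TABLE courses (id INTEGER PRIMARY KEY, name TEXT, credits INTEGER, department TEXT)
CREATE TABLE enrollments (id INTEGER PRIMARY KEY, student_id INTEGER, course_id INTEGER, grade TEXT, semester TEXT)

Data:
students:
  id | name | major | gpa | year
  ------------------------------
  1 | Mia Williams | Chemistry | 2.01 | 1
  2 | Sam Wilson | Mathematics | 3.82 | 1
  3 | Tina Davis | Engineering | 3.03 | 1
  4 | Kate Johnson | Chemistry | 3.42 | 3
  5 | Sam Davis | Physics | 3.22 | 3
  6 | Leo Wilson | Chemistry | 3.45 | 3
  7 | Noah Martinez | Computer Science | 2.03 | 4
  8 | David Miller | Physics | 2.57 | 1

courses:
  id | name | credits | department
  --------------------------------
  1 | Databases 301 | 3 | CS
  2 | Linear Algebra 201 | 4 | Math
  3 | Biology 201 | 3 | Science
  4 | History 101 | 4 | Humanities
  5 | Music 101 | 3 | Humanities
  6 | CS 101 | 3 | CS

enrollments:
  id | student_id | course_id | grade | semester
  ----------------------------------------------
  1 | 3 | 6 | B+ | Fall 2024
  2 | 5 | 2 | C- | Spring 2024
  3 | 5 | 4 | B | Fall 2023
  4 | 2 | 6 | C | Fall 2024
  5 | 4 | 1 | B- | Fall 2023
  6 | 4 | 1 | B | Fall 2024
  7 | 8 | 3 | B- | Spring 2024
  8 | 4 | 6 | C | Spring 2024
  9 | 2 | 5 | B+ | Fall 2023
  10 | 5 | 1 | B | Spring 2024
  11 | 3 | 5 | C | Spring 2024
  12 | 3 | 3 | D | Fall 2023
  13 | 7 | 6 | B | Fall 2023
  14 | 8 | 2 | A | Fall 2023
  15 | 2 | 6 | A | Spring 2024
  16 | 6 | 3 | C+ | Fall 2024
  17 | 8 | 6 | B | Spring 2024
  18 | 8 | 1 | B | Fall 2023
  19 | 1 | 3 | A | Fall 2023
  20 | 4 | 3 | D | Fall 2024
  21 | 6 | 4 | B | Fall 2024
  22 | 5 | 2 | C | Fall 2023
SELECT year, MAX(gpa) AS max_gpa FROM students GROUP BY year HAVING MAX(gpa) > 3.16

Execution result:
year | max_gpa
1 | 3.82
3 | 3.45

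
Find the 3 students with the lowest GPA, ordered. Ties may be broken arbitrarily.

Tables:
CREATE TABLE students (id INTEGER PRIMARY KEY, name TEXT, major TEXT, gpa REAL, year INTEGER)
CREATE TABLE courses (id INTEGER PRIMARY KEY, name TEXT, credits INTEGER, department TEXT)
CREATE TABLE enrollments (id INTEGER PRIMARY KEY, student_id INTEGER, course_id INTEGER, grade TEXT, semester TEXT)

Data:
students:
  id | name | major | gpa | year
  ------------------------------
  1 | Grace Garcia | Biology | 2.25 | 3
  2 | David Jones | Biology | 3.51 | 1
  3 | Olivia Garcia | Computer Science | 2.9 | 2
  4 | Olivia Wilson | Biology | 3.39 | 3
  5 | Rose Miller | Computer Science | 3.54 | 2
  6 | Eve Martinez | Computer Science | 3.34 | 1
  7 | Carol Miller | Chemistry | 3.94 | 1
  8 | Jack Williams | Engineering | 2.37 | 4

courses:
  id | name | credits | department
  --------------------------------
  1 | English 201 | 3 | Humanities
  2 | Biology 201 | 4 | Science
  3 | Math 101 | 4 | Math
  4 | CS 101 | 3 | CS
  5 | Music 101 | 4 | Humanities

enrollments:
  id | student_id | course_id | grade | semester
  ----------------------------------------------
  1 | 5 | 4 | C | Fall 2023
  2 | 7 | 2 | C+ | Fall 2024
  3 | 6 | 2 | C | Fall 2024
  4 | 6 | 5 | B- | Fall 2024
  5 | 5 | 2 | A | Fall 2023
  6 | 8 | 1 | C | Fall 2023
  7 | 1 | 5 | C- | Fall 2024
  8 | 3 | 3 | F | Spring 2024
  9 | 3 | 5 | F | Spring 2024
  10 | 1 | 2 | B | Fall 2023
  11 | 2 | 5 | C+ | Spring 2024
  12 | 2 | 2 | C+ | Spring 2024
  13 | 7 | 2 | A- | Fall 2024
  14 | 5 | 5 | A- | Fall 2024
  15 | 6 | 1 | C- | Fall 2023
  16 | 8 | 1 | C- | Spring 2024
SELECT name, gpa FROM students ORDER BY gpa ASC LIMIT 3

Execution result:
name | gpa
Grace Garcia | 2.25
Jack Williams | 2.37
Olivia Garcia | 2.90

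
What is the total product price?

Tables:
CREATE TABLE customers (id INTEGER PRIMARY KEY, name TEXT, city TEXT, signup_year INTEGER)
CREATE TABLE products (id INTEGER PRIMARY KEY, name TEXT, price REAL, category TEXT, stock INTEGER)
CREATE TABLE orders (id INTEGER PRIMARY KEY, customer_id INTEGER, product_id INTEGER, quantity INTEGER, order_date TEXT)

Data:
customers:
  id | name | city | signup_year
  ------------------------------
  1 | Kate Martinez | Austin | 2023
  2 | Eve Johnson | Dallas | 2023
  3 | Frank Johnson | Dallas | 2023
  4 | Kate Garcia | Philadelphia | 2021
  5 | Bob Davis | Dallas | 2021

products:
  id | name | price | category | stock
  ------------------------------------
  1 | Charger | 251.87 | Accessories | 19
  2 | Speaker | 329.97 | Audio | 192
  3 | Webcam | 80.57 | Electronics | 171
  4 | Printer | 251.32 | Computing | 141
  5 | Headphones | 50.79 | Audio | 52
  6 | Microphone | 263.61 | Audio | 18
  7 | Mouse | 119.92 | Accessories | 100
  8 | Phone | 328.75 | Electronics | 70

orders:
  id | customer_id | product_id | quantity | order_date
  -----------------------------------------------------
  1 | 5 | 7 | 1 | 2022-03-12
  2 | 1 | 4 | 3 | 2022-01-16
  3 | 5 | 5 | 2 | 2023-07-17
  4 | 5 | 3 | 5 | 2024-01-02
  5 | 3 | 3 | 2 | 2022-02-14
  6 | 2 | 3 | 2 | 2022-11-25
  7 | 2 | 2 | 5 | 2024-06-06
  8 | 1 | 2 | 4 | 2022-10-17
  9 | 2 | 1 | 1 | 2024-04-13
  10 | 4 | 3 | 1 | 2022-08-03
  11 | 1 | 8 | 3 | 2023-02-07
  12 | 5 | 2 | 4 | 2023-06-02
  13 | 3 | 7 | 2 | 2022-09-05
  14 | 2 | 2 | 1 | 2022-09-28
SELECT SUM(price) FROM products

Execution result:
1676.80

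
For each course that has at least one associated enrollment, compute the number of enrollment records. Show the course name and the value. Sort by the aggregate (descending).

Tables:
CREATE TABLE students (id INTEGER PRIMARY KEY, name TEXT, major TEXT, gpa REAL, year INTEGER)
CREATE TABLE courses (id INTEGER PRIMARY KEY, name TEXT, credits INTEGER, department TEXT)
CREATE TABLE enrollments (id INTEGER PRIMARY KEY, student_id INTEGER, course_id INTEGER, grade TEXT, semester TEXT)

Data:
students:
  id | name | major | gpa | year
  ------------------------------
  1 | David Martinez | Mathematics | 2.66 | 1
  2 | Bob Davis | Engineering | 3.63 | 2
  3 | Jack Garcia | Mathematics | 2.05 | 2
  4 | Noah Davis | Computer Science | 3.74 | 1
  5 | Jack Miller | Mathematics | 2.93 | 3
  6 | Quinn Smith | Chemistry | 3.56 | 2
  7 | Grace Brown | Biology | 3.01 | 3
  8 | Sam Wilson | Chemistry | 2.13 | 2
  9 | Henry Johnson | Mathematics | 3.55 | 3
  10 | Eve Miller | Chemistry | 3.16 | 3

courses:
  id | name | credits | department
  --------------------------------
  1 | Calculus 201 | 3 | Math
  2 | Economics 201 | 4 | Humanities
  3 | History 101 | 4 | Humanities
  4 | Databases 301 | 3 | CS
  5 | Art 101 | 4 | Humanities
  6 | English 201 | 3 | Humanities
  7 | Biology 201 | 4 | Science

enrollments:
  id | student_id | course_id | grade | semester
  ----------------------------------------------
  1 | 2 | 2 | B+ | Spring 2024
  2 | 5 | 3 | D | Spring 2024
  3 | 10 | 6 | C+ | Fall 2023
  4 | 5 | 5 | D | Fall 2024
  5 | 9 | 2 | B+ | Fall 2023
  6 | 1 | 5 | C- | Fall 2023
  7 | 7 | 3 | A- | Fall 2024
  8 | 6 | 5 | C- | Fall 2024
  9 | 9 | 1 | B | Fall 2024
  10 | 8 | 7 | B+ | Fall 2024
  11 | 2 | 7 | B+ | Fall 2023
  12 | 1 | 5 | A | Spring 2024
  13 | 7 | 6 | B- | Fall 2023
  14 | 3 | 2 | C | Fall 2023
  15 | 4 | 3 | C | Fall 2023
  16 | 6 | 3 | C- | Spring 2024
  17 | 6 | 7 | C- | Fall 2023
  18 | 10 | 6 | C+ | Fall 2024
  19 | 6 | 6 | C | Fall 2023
SELECT p.name, COUNT(*) AS n FROM enrollments c JOIN courses p ON c.course_id = p.id GROUP BY p.id, p.name ORDER BY n DESC

Execution result:
name | n
History 101 | 4
Art 101 | 4
English 201 | 4
Economics 201 | 3
Biology 201 | 3
Calculus 201 | 1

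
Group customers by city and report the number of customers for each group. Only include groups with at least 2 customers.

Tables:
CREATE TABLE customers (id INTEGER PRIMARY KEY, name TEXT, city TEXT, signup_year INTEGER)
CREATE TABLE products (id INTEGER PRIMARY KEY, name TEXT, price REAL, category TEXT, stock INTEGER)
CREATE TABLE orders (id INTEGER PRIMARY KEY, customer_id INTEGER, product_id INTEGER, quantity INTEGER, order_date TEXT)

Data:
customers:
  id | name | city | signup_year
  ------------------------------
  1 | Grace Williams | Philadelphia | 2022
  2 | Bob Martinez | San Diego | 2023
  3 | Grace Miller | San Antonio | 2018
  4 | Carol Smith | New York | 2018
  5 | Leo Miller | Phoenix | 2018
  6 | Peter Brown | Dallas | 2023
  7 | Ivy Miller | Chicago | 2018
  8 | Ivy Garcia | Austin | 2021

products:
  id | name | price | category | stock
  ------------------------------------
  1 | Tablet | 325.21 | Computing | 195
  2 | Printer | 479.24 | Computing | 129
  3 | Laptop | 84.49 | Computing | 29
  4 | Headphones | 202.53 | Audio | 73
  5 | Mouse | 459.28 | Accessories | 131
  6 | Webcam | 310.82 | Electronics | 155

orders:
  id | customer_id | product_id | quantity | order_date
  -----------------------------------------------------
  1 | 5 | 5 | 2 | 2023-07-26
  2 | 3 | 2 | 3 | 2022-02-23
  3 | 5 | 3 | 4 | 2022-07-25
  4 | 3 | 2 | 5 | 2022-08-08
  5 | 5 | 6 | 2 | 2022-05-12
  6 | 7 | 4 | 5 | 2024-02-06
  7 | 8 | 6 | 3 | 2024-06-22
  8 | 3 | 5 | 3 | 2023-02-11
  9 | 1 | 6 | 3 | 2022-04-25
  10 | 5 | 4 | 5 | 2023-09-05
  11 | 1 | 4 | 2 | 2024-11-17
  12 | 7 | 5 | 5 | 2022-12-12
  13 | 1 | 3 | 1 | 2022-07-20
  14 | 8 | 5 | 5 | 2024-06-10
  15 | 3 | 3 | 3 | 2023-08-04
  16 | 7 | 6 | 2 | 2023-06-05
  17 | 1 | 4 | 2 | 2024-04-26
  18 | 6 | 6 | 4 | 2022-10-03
SELECT city, COUNT(*) AS n FROM customers GROUP BY city HAVING COUNT(*) >= 2

Execution result:
(no rows)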